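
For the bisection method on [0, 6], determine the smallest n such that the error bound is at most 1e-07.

We need (b-a)/2^n ≤ 1e-07
(6 - 0)/2^n ≤ 1e-07
6/2^n ≤ 1e-07
2^n ≥ 60000000
n ≥ log₂(60000000) = 25.84
n ≥ 26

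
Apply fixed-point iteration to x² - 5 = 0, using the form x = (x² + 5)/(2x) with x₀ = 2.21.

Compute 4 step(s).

Equation: x² - 5 = 0
Fixed-point form: x = (x² + 5)/(2x)
x₀ = 2.21

x_1 = g(2.210000) = 2.236222
x_2 = g(2.236222) = 2.236068
x_3 = g(2.236068) = 2.236068
x_4 = g(2.236068) = 2.236068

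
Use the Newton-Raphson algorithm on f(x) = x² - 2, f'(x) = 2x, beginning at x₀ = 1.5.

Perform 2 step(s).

f(x) = x² - 2
f'(x) = 2x
x₀ = 1.5

Newton-Raphson formula: x_{n+1} = x_n - f(x_n)/f'(x_n)

Iteration 1:
  f(1.500000) = 0.250000
  f'(1.500000) = 3.000000
  x_1 = 1.500000 - 0.250000/3.000000 = 1.416667
Iteration 2:
  f(1.416667) = 0.006944
  f'(1.416667) = 2.833333
  x_2 = 1.416667 - 0.006944/2.833333 = 1.414216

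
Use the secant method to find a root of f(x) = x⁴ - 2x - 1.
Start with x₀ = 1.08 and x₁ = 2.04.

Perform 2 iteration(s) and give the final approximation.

f(x) = x⁴ - 2x - 1
x₀ = 1.08, x₁ = 2.04

Secant formula: x_{n+1} = x_n - f(x_n)(x_n - x_{n-1})/(f(x_n) - f(x_{n-1}))

Iteration 1:
  f(1.080000) = -1.799511
  f(2.040000) = 12.238915
  x_2 = 2.040000 - 12.238915×(2.040000 - 1.080000)/(12.238915 - (-1.799511))
       = 1.203057
Iteration 2:
  f(2.040000) = 12.238915
  f(1.203057) = -1.311302
  x_3 = 1.203057 - (-1.311302)×(1.203057 - 2.040000)/(-1.311302 - 12.238915)
       = 1.284051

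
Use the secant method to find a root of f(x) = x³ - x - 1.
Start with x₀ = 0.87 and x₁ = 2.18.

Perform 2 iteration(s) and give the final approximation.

f(x) = x³ - x - 1
x₀ = 0.87, x₁ = 2.18

Secant formula: x_{n+1} = x_n - f(x_n)(x_n - x_{n-1})/(f(x_n) - f(x_{n-1}))

Iteration 1:
  f(0.870000) = -1.211497
  f(2.180000) = 7.180232
  x_2 = 2.180000 - 7.180232×(2.180000 - 0.870000)/(7.180232 - (-1.211497))
       = 1.059122
Iteration 2:
  f(2.180000) = 7.180232
  f(1.059122) = -0.871063
  x_3 = 1.059122 - (-0.871063)×(1.059122 - 2.180000)/(-0.871063 - 7.180232)
       = 1.180389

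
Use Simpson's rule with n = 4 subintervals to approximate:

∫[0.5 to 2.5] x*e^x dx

f(x) = x*e^x
a = 0.5, b = 2.5, n = 4
h = (b - a)/n = 0.500000

Simpson's rule: (h/3)[f(x₀) + 4f(x₁) + 2f(x₂) + ... + f(xₙ)]

x_0 = 0.5000, f(x_0) = 0.824361, coefficient = 1
x_1 = 1.0000, f(x_1) = 2.718282, coefficient = 4
x_2 = 1.5000, f(x_2) = 6.722534, coefficient = 2
x_3 = 2.0000, f(x_3) = 14.778112, coefficient = 4
x_4 = 2.5000, f(x_4) = 30.456235, coefficient = 1

I ≈ (0.500000/3) × 114.711239 = 19.118540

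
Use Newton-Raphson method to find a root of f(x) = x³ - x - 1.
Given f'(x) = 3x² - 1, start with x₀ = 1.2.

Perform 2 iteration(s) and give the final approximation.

f(x) = x³ - x - 1
f'(x) = 3x² - 1
x₀ = 1.2

Newton-Raphson formula: x_{n+1} = x_n - f(x_n)/f'(x_n)

Iteration 1:
  f(1.200000) = -0.472000
  f'(1.200000) = 3.320000
  x_1 = 1.200000 - (-0.472000)/3.320000 = 1.342169
Iteration 2:
  f(1.342169) = 0.075636
  f'(1.342169) = 4.404250
  x_2 = 1.342169 - 0.075636/4.404250 = 1.324995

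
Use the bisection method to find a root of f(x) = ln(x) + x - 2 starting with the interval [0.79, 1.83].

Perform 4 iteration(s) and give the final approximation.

f(x) = ln(x) + x - 2
Initial interval: [0.79, 1.83]

Iteration 1:
  c_1 = (0.790000 + 1.830000)/2 = 1.310000
  f(c_1) = f(1.310000) = -0.419973
  f(a) × f(c) ≥ 0, new interval: [1.310000, 1.830000]
Iteration 2:
  c_2 = (1.310000 + 1.830000)/2 = 1.570000
  f(c_2) = f(1.570000) = 0.021076
  f(a) × f(c) < 0, new interval: [1.310000, 1.570000]
Iteration 3:
  c_3 = (1.310000 + 1.570000)/2 = 1.440000
  f(c_3) = f(1.440000) = -0.195357
  f(a) × f(c) ≥ 0, new interval: [1.440000, 1.570000]
Iteration 4:
  c_4 = (1.440000 + 1.570000)/2 = 1.505000
  f(c_4) = f(1.505000) = -0.086207
  f(a) × f(c) ≥ 0, new interval: [1.505000, 1.570000]

After 4 iteration(s), the approximation is c_4 = 1.505000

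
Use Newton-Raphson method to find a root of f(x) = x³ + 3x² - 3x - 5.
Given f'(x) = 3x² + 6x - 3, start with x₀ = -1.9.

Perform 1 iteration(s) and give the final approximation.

f(x) = x³ + 3x² - 3x - 5
f'(x) = 3x² + 6x - 3
x₀ = -1.9

Newton-Raphson formula: x_{n+1} = x_n - f(x_n)/f'(x_n)

Iteration 1:
  f(-1.900000) = 4.671000
  f'(-1.900000) = -3.570000
  x_1 = -1.900000 - 4.671000/(-3.570000) = -0.591597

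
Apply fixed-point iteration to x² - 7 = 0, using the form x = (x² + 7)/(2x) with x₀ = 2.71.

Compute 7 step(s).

Equation: x² - 7 = 0
Fixed-point form: x = (x² + 7)/(2x)
x₀ = 2.71

x_1 = g(2.710000) = 2.646513
x_2 = g(2.646513) = 2.645751
x_3 = g(2.645751) = 2.645751
x_4 = g(2.645751) = 2.645751
x_5 = g(2.645751) = 2.645751
x_6 = g(2.645751) = 2.645751
x_7 = g(2.645751) = 2.645751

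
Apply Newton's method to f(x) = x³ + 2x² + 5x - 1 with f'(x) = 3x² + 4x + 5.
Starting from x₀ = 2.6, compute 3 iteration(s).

f(x) = x³ + 2x² + 5x - 1
f'(x) = 3x² + 4x + 5
x₀ = 2.6

Newton-Raphson formula: x_{n+1} = x_n - f(x_n)/f'(x_n)

Iteration 1:
  f(2.600000) = 43.096000
  f'(2.600000) = 35.680000
  x_1 = 2.600000 - 43.096000/35.680000 = 1.392152
Iteration 2:
  f(1.392152) = 12.535054
  f'(1.392152) = 16.382875
  x_2 = 1.392152 - 12.535054/16.382875 = 0.627021
Iteration 3:
  f(0.627021) = 3.167932
  f'(0.627021) = 8.687550
  x_3 = 0.627021 - 3.167932/8.687550 = 0.262369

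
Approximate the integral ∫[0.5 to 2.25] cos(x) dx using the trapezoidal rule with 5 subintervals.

f(x) = cos(x)
a = 0.5, b = 2.25, n = 5
h = (b - a)/n = 0.350000

Trapezoidal rule: (h/2)[f(x₀) + 2f(x₁) + 2f(x₂) + ... + f(xₙ)]

x_0 = 0.5000, f(x_0) = 0.877583, coefficient = 1
x_1 = 0.8500, f(x_1) = 0.659983, coefficient = 2
x_2 = 1.2000, f(x_2) = 0.362358, coefficient = 2
x_3 = 1.5500, f(x_3) = 0.020795, coefficient = 2
x_4 = 1.9000, f(x_4) = -0.323290, coefficient = 2
x_5 = 2.2500, f(x_5) = -0.628174, coefficient = 1

I ≈ (0.350000/2) × 1.689101 = 0.295593
Exact value: 0.298648
Error: 0.003055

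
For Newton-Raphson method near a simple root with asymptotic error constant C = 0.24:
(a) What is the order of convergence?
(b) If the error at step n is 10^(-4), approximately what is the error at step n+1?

(a) Newton-Raphson has quadratic (order 2) convergence near simple roots.
    This means |e_{n+1}| ≈ C|e_n|².

(b) With |e_n| = 10^(-4) and C = 0.24:
    |e_{n+1}| ≈ 0.24 × (10^(-4))² = 0.24 × 10^(-8)

(a) 2 (quadratic); (b) |e_{n+1}| ≈ 2.400e-09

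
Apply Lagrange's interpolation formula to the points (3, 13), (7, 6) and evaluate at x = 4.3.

Lagrange interpolation formula:
P(x) = Σ yᵢ × Lᵢ(x)
where Lᵢ(x) = Π_{j≠i} (x - xⱼ)/(xᵢ - xⱼ)

L_0(4.3) = (4.3 - 7)/(3 - 7) = 0.675000
L_1(4.3) = (4.3 - 3)/(7 - 3) = 0.325000

P(4.3) = 13×L_0(4.3) + 6×L_1(4.3)
P(4.3) = 10.725000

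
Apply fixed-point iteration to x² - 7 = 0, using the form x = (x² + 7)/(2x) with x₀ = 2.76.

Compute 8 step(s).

Equation: x² - 7 = 0
Fixed-point form: x = (x² + 7)/(2x)
x₀ = 2.76

x_1 = g(2.760000) = 2.648116
x_2 = g(2.648116) = 2.645752
x_3 = g(2.645752) = 2.645751
x_4 = g(2.645751) = 2.645751
x_5 = g(2.645751) = 2.645751
x_6 = g(2.645751) = 2.645751
x_7 = g(2.645751) = 2.645751
x_8 = g(2.645751) = 2.645751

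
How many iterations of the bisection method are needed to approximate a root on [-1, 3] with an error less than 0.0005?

We need (b-a)/2^n ≤ 0.0005
(3 - (-1))/2^n ≤ 0.0005
4/2^n ≤ 0.0005
2^n ≥ 8000
n ≥ log₂(8000) = 12.97
n ≥ 13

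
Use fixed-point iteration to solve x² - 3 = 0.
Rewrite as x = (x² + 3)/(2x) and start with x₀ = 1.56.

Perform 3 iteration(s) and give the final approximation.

Equation: x² - 3 = 0
Fixed-point form: x = (x² + 3)/(2x)
x₀ = 1.56

x_1 = g(1.560000) = 1.741538
x_2 = g(1.741538) = 1.732077
x_3 = g(1.732077) = 1.732051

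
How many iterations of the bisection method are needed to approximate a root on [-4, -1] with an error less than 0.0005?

We need (b-a)/2^n ≤ 0.0005
(-1 - (-4))/2^n ≤ 0.0005
3/2^n ≤ 0.0005
2^n ≥ 6000
n ≥ log₂(6000) = 12.55
n ≥ 13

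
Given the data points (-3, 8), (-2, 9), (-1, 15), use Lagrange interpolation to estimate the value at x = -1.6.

Lagrange interpolation formula:
P(x) = Σ yᵢ × Lᵢ(x)
where Lᵢ(x) = Π_{j≠i} (x - xⱼ)/(xᵢ - xⱼ)

L_0(-1.6) = (-1.6 - (-2))/(-3 - (-2)) × (-1.6 - (-1))/(-3 - (-1)) = -0.120000
L_1(-1.6) = (-1.6 - (-3))/(-2 - (-3)) × (-1.6 - (-1))/(-2 - (-1)) = 0.840000
L_2(-1.6) = (-1.6 - (-3))/(-1 - (-3)) × (-1.6 - (-2))/(-1 - (-2)) = 0.280000

P(-1.6) = 8×L_0(-1.6) + 9×L_1(-1.6) + 15×L_2(-1.6)
P(-1.6) = 10.800000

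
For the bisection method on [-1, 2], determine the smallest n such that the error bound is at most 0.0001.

We need (b-a)/2^n ≤ 0.0001
(2 - (-1))/2^n ≤ 0.0001
3/2^n ≤ 0.0001
2^n ≥ 30000
n ≥ log₂(30000) = 14.87
n ≥ 15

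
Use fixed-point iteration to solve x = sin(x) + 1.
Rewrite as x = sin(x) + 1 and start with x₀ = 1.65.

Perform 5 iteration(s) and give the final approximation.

Equation: x = sin(x) + 1
Fixed-point form: x = sin(x) + 1
x₀ = 1.65

x_1 = g(1.650000) = 1.996865
x_2 = g(1.996865) = 1.910598
x_3 = g(1.910598) = 1.942821
x_4 = g(1.942821) = 1.931593
x_5 = g(1.931593) = 1.935616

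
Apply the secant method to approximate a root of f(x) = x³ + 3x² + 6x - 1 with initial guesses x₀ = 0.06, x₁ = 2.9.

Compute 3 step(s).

f(x) = x³ + 3x² + 6x - 1
x₀ = 0.06, x₁ = 2.9

Secant formula: x_{n+1} = x_n - f(x_n)(x_n - x_{n-1})/(f(x_n) - f(x_{n-1}))

Iteration 1:
  f(0.060000) = -0.628984
  f(2.900000) = 66.019000
  x_2 = 2.900000 - 66.019000×(2.900000 - 0.060000)/(66.019000 - (-0.628984))
       = 0.086802
Iteration 2:
  f(2.900000) = 66.019000
  f(0.086802) = -0.455929
  x_3 = 0.086802 - (-0.455929)×(0.086802 - 2.900000)/(-0.455929 - 66.019000)
       = 0.106097
Iteration 3:
  f(0.086802) = -0.455929
  f(0.106097) = -0.328454
  x_4 = 0.106097 - (-0.328454)×(0.106097 - 0.086802)/(-0.328454 - (-0.455929))
       = 0.155812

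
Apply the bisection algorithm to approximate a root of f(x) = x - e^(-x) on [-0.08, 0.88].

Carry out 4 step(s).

f(x) = x - e^(-x)
Initial interval: [-0.08, 0.88]

Iteration 1:
  c_1 = (-0.080000 + 0.880000)/2 = 0.400000
  f(c_1) = f(0.400000) = -0.270320
  f(a) × f(c) ≥ 0, new interval: [0.400000, 0.880000]
Iteration 2:
  c_2 = (0.400000 + 0.880000)/2 = 0.640000
  f(c_2) = f(0.640000) = 0.112708
  f(a) × f(c) < 0, new interval: [0.400000, 0.640000]
Iteration 3:
  c_3 = (0.400000 + 0.640000)/2 = 0.520000
  f(c_3) = f(0.520000) = -0.074521
  f(a) × f(c) ≥ 0, new interval: [0.520000, 0.640000]
Iteration 4:
  c_4 = (0.520000 + 0.640000)/2 = 0.580000
  f(c_4) = f(0.580000) = 0.020102
  f(a) × f(c) < 0, new interval: [0.520000, 0.580000]

After 4 iteration(s), the approximation is c_4 = 0.580000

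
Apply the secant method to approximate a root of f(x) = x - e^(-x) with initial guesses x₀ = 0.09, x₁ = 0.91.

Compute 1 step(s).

f(x) = x - e^(-x)
x₀ = 0.09, x₁ = 0.91

Secant formula: x_{n+1} = x_n - f(x_n)(x_n - x_{n-1})/(f(x_n) - f(x_{n-1}))

Iteration 1:
  f(0.090000) = -0.823931
  f(0.910000) = 0.507476
  x_2 = 0.910000 - 0.507476×(0.910000 - 0.090000)/(0.507476 - (-0.823931))
       = 0.597451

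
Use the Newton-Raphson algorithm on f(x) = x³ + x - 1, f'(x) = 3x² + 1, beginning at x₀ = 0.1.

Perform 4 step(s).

f(x) = x³ + x - 1
f'(x) = 3x² + 1
x₀ = 0.1

Newton-Raphson formula: x_{n+1} = x_n - f(x_n)/f'(x_n)

Iteration 1:
  f(0.100000) = -0.899000
  f'(0.100000) = 1.030000
  x_1 = 0.100000 - (-0.899000)/1.030000 = 0.972816
Iteration 2:
  f(0.972816) = 0.893459
  f'(0.972816) = 3.839110
  x_2 = 0.972816 - 0.893459/3.839110 = 0.740090
Iteration 3:
  f(0.740090) = 0.145462
  f'(0.740090) = 2.643200
  x_3 = 0.740090 - 0.145462/2.643200 = 0.685058
Iteration 4:
  f(0.685058) = 0.006558
  f'(0.685058) = 2.407911
  x_4 = 0.685058 - 0.006558/2.407911 = 0.682334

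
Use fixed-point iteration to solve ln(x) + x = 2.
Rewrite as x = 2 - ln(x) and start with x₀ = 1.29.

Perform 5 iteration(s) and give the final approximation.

Equation: ln(x) + x = 2
Fixed-point form: x = 2 - ln(x)
x₀ = 1.29

x_1 = g(1.290000) = 1.745358
x_2 = g(1.745358) = 1.443040
x_3 = g(1.443040) = 1.633248
x_4 = g(1.633248) = 1.509430
x_5 = g(1.509430) = 1.588268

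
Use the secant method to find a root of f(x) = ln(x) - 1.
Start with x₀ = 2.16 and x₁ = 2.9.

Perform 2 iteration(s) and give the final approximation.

f(x) = ln(x) - 1
x₀ = 2.16, x₁ = 2.9

Secant formula: x_{n+1} = x_n - f(x_n)(x_n - x_{n-1})/(f(x_n) - f(x_{n-1}))

Iteration 1:
  f(2.160000) = -0.229892
  f(2.900000) = 0.064711
  x_2 = 2.900000 - 0.064711×(2.900000 - 2.160000)/(0.064711 - (-0.229892))
       = 2.737456
Iteration 2:
  f(2.900000) = 0.064711
  f(2.737456) = 0.007029
  x_3 = 2.737456 - 0.007029×(2.737456 - 2.900000)/(0.007029 - 0.064711)
       = 2.717649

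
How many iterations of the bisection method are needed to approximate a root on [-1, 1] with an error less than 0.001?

We need (b-a)/2^n ≤ 0.001
(1 - (-1))/2^n ≤ 0.001
2/2^n ≤ 0.001
2^n ≥ 2000
n ≥ log₂(2000) = 10.97
n ≥ 11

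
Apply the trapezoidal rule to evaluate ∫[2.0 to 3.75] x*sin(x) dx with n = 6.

f(x) = x*sin(x)
a = 2.0, b = 3.75, n = 6
h = (b - a)/n = 0.291667

Trapezoidal rule: (h/2)[f(x₀) + 2f(x₁) + 2f(x₂) + ... + f(xₙ)]

x_0 = 2.0000, f(x_0) = 1.818595, coefficient = 1
x_1 = 2.2917, f(x_1) = 1.721572, coefficient = 2
x_2 = 2.5833, f(x_2) = 1.368419, coefficient = 2
x_3 = 2.8750, f(x_3) = 0.757407, coefficient = 2
x_4 = 3.1667, f(x_4) = -0.079393, coefficient = 2
x_5 = 3.4583, f(x_5) = -1.077171, coefficient = 2
x_6 = 3.7500, f(x_6) = -2.143355, coefficient = 1

I ≈ (0.291667/2) × 5.056910 = 0.737466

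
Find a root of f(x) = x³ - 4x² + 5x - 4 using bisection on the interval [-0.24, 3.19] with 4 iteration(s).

f(x) = x³ - 4x² + 5x - 4
Initial interval: [-0.24, 3.19]

Iteration 1:
  c_1 = (-0.240000 + 3.190000)/2 = 1.475000
  f(c_1) = f(1.475000) = -2.118453
  f(a) × f(c) ≥ 0, new interval: [1.475000, 3.190000]
Iteration 2:
  c_2 = (1.475000 + 3.190000)/2 = 2.332500
  f(c_2) = f(2.332500) = -1.409628
  f(a) × f(c) ≥ 0, new interval: [2.332500, 3.190000]
Iteration 3:
  c_3 = (2.332500 + 3.190000)/2 = 2.761250
  f(c_3) = f(2.761250) = 0.361399
  f(a) × f(c) < 0, new interval: [2.332500, 2.761250]
Iteration 4:
  c_4 = (2.332500 + 2.761250)/2 = 2.546875
  f(c_4) = f(2.546875) = -0.691425
  f(a) × f(c) ≥ 0, new interval: [2.546875, 2.761250]

After 4 iteration(s), the approximation is c_4 = 2.546875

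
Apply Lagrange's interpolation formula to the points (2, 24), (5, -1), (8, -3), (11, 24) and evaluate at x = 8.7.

Lagrange interpolation formula:
P(x) = Σ yᵢ × Lᵢ(x)
where Lᵢ(x) = Π_{j≠i} (x - xⱼ)/(xᵢ - xⱼ)

L_0(8.7) = (8.7 - 5)/(2 - 5) × (8.7 - 8)/(2 - 8) × (8.7 - 11)/(2 - 11) = 0.036772
L_1(8.7) = (8.7 - 2)/(5 - 2) × (8.7 - 8)/(5 - 8) × (8.7 - 11)/(5 - 11) = -0.199759
L_2(8.7) = (8.7 - 2)/(8 - 2) × (8.7 - 5)/(8 - 5) × (8.7 - 11)/(8 - 11) = 1.055870
L_3(8.7) = (8.7 - 2)/(11 - 2) × (8.7 - 5)/(11 - 5) × (8.7 - 8)/(11 - 8) = 0.107117

P(8.7) = 24×L_0(8.7) + (-1)×L_1(8.7) + (-3)×L_2(8.7) + 24×L_3(8.7)
P(8.7) = 0.485481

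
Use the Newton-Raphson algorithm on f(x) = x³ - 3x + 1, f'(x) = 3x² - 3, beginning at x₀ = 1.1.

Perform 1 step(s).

f(x) = x³ - 3x + 1
f'(x) = 3x² - 3
x₀ = 1.1

Newton-Raphson formula: x_{n+1} = x_n - f(x_n)/f'(x_n)

Iteration 1:
  f(1.100000) = -0.969000
  f'(1.100000) = 0.630000
  x_1 = 1.100000 - (-0.969000)/0.630000 = 2.638095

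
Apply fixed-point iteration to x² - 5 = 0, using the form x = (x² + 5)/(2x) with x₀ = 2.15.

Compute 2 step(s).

Equation: x² - 5 = 0
Fixed-point form: x = (x² + 5)/(2x)
x₀ = 2.15

x_1 = g(2.150000) = 2.237791
x_2 = g(2.237791) = 2.236069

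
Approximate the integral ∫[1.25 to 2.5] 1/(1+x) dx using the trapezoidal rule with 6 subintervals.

f(x) = 1/(1+x)
a = 1.25, b = 2.5, n = 6
h = (b - a)/n = 0.208333

Trapezoidal rule: (h/2)[f(x₀) + 2f(x₁) + 2f(x₂) + ... + f(xₙ)]

x_0 = 1.2500, f(x_0) = 0.444444, coefficient = 1
x_1 = 1.4583, f(x_1) = 0.406780, coefficient = 2
x_2 = 1.6667, f(x_2) = 0.375000, coefficient = 2
x_3 = 1.8750, f(x_3) = 0.347826, coefficient = 2
x_4 = 2.0833, f(x_4) = 0.324324, coefficient = 2
x_5 = 2.2917, f(x_5) = 0.303797, coefficient = 2
x_6 = 2.5000, f(x_6) = 0.285714, coefficient = 1

I ≈ (0.208333/2) × 4.245614 = 0.442251
Exact value: 0.441833
Error: 0.000419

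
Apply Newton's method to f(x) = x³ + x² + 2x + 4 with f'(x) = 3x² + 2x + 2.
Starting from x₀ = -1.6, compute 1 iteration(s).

f(x) = x³ + x² + 2x + 4
f'(x) = 3x² + 2x + 2
x₀ = -1.6

Newton-Raphson formula: x_{n+1} = x_n - f(x_n)/f'(x_n)

Iteration 1:
  f(-1.600000) = -0.736000
  f'(-1.600000) = 6.480000
  x_1 = -1.600000 - (-0.736000)/6.480000 = -1.486420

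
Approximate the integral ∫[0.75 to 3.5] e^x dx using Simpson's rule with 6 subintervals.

f(x) = e^x
a = 0.75, b = 3.5, n = 6
h = (b - a)/n = 0.458333

Simpson's rule: (h/3)[f(x₀) + 4f(x₁) + 2f(x₂) + ... + f(xₙ)]

x_0 = 0.7500, f(x_0) = 2.117000, coefficient = 1
x_1 = 1.2083, f(x_1) = 3.347900, coefficient = 4
x_2 = 1.6667, f(x_2) = 5.294490, coefficient = 2
x_3 = 2.1250, f(x_3) = 8.372897, coefficient = 4
x_4 = 2.5833, f(x_4) = 13.241202, coefficient = 2
x_5 = 3.0417, f(x_5) = 20.940114, coefficient = 4
x_6 = 3.5000, f(x_6) = 33.115452, coefficient = 1

I ≈ (0.458333/3) × 202.947484 = 31.005866
Exact value: 30.998452
Error: 0.007414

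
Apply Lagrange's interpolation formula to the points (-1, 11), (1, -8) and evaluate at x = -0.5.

Lagrange interpolation formula:
P(x) = Σ yᵢ × Lᵢ(x)
where Lᵢ(x) = Π_{j≠i} (x - xⱼ)/(xᵢ - xⱼ)

L_0(-0.5) = (-0.5 - 1)/(-1 - 1) = 0.750000
L_1(-0.5) = (-0.5 - (-1))/(1 - (-1)) = 0.250000

P(-0.5) = 11×L_0(-0.5) + (-8)×L_1(-0.5)
P(-0.5) = 6.250000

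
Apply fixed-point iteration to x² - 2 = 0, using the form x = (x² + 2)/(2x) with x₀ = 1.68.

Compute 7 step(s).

Equation: x² - 2 = 0
Fixed-point form: x = (x² + 2)/(2x)
x₀ = 1.68

x_1 = g(1.680000) = 1.435238
x_2 = g(1.435238) = 1.414368
x_3 = g(1.414368) = 1.414214
x_4 = g(1.414214) = 1.414214
x_5 = g(1.414214) = 1.414214
x_6 = g(1.414214) = 1.414214
x_7 = g(1.414214) = 1.414214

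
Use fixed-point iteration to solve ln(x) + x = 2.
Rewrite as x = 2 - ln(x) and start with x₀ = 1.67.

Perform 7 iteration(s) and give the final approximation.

Equation: ln(x) + x = 2
Fixed-point form: x = 2 - ln(x)
x₀ = 1.67

x_1 = g(1.670000) = 1.487176
x_2 = g(1.487176) = 1.603121
x_3 = g(1.603121) = 1.528048
x_4 = g(1.528048) = 1.576009
x_5 = g(1.576009) = 1.545104
x_6 = g(1.545104) = 1.564909
x_7 = g(1.564909) = 1.552173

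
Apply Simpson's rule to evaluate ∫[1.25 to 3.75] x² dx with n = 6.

f(x) = x²
a = 1.25, b = 3.75, n = 6
h = (b - a)/n = 0.416667

Simpson's rule: (h/3)[f(x₀) + 4f(x₁) + 2f(x₂) + ... + f(xₙ)]

x_0 = 1.2500, f(x_0) = 1.562500, coefficient = 1
x_1 = 1.6667, f(x_1) = 2.777778, coefficient = 4
x_2 = 2.0833, f(x_2) = 4.340278, coefficient = 2
x_3 = 2.5000, f(x_3) = 6.250000, coefficient = 4
x_4 = 2.9167, f(x_4) = 8.506944, coefficient = 2
x_5 = 3.3333, f(x_5) = 11.111111, coefficient = 4
x_6 = 3.7500, f(x_6) = 14.062500, coefficient = 1

I ≈ (0.416667/3) × 121.875000 = 16.927083
Exact value: 16.927083
Error: 0.000000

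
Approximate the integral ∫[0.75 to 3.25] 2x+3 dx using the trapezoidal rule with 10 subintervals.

f(x) = 2x+3
a = 0.75, b = 3.25, n = 10
h = (b - a)/n = 0.250000

Trapezoidal rule: (h/2)[f(x₀) + 2f(x₁) + 2f(x₂) + ... + f(xₙ)]

x_0 = 0.7500, f(x_0) = 4.500000, coefficient = 1
x_1 = 1.0000, f(x_1) = 5.000000, coefficient = 2
x_2 = 1.2500, f(x_2) = 5.500000, coefficient = 2
x_3 = 1.5000, f(x_3) = 6.000000, coefficient = 2
x_4 = 1.7500, f(x_4) = 6.500000, coefficient = 2
x_5 = 2.0000, f(x_5) = 7.000000, coefficient = 2
x_6 = 2.2500, f(x_6) = 7.500000, coefficient = 2
x_7 = 2.5000, f(x_7) = 8.000000, coefficient = 2
x_8 = 2.7500, f(x_8) = 8.500000, coefficient = 2
x_9 = 3.0000, f(x_9) = 9.000000, coefficient = 2
x_10 = 3.2500, f(x_10) = 9.500000, coefficient = 1

I ≈ (0.250000/2) × 140.000000 = 17.500000
Exact value: 17.500000
Error: 0.000000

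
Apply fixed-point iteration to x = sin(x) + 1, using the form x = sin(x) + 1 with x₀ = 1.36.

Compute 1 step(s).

Equation: x = sin(x) + 1
Fixed-point form: x = sin(x) + 1
x₀ = 1.36

x_1 = g(1.360000) = 1.977865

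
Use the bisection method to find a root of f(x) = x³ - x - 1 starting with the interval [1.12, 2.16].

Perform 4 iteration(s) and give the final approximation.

f(x) = x³ - x - 1
Initial interval: [1.12, 2.16]

Iteration 1:
  c_1 = (1.120000 + 2.160000)/2 = 1.640000
  f(c_1) = f(1.640000) = 1.770944
  f(a) × f(c) < 0, new interval: [1.120000, 1.640000]
Iteration 2:
  c_2 = (1.120000 + 1.640000)/2 = 1.380000
  f(c_2) = f(1.380000) = 0.248072
  f(a) × f(c) < 0, new interval: [1.120000, 1.380000]
Iteration 3:
  c_3 = (1.120000 + 1.380000)/2 = 1.250000
  f(c_3) = f(1.250000) = -0.296875
  f(a) × f(c) ≥ 0, new interval: [1.250000, 1.380000]
Iteration 4:
  c_4 = (1.250000 + 1.380000)/2 = 1.315000
  f(c_4) = f(1.315000) = -0.041069
  f(a) × f(c) ≥ 0, new interval: [1.315000, 1.380000]

After 4 iteration(s), the approximation is c_4 = 1.315000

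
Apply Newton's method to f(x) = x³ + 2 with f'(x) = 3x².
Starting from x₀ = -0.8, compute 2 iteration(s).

f(x) = x³ + 2
f'(x) = 3x²
x₀ = -0.8

Newton-Raphson formula: x_{n+1} = x_n - f(x_n)/f'(x_n)

Iteration 1:
  f(-0.800000) = 1.488000
  f'(-0.800000) = 1.920000
  x_1 = -0.800000 - 1.488000/1.920000 = -1.575000
Iteration 2:
  f(-1.575000) = -1.906984
  f'(-1.575000) = 7.441875
  x_2 = -1.575000 - (-1.906984)/7.441875 = -1.318749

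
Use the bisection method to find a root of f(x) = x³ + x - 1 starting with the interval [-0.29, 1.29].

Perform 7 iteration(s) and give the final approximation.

f(x) = x³ + x - 1
Initial interval: [-0.29, 1.29]

Iteration 1:
  c_1 = (-0.290000 + 1.290000)/2 = 0.500000
  f(c_1) = f(0.500000) = -0.375000
  f(a) × f(c) ≥ 0, new interval: [0.500000, 1.290000]
Iteration 2:
  c_2 = (0.500000 + 1.290000)/2 = 0.895000
  f(c_2) = f(0.895000) = 0.611917
  f(a) × f(c) < 0, new interval: [0.500000, 0.895000]
Iteration 3:
  c_3 = (0.500000 + 0.895000)/2 = 0.697500
  f(c_3) = f(0.697500) = 0.036838
  f(a) × f(c) < 0, new interval: [0.500000, 0.697500]
Iteration 4:
  c_4 = (0.500000 + 0.697500)/2 = 0.598750
  f(c_4) = f(0.598750) = -0.186597
  f(a) × f(c) ≥ 0, new interval: [0.598750, 0.697500]
Iteration 5:
  c_5 = (0.598750 + 0.697500)/2 = 0.648125
  f(c_5) = f(0.648125) = -0.079620
  f(a) × f(c) ≥ 0, new interval: [0.648125, 0.697500]
Iteration 6:
  c_6 = (0.648125 + 0.697500)/2 = 0.672813
  f(c_6) = f(0.672813) = -0.022621
  f(a) × f(c) ≥ 0, new interval: [0.672813, 0.697500]
Iteration 7:
  c_7 = (0.672813 + 0.697500)/2 = 0.685156
  f(c_7) = f(0.685156) = 0.006795
  f(a) × f(c) < 0, new interval: [0.672813, 0.685156]

After 7 iteration(s), the approximation is c_7 = 0.685156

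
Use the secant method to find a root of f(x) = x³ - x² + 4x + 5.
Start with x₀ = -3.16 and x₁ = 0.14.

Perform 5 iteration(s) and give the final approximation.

f(x) = x³ - x² + 4x + 5
x₀ = -3.16, x₁ = 0.14

Secant formula: x_{n+1} = x_n - f(x_n)(x_n - x_{n-1})/(f(x_n) - f(x_{n-1}))

Iteration 1:
  f(-3.160000) = -49.180096
  f(0.140000) = 5.543144
  x_2 = 0.140000 - 5.543144×(0.140000 - (-3.160000))/(5.543144 - (-49.180096))
       = -0.194271
Iteration 2:
  f(0.140000) = 5.543144
  f(-0.194271) = 4.177844
  x_3 = -0.194271 - 4.177844×(-0.194271 - 0.140000)/(4.177844 - 5.543144)
       = -1.217146
Iteration 3:
  f(-0.194271) = 4.177844
  f(-1.217146) = -3.153157
  x_4 = -1.217146 - (-3.153157)×(-1.217146 - (-0.194271))/(-3.153157 - 4.177844)
       = -0.777194
Iteration 4:
  f(-1.217146) = -3.153157
  f(-0.777194) = 0.817745
  x_5 = -0.777194 - 0.817745×(-0.777194 - (-1.217146))/(0.817745 - (-3.153157))
       = -0.867795
Iteration 5:
  f(-0.777194) = 0.817745
  f(-0.867795) = 0.122242
  x_6 = -0.867795 - 0.122242×(-0.867795 - (-0.777194))/(0.122242 - 0.817745)
       = -0.883719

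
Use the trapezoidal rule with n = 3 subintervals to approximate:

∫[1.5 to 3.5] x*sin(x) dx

f(x) = x*sin(x)
a = 1.5, b = 3.5, n = 3
h = (b - a)/n = 0.666667

Trapezoidal rule: (h/2)[f(x₀) + 2f(x₁) + 2f(x₂) + ... + f(xₙ)]

x_0 = 1.5000, f(x_0) = 1.496242, coefficient = 1
x_1 = 2.1667, f(x_1) = 1.793264, coefficient = 2
x_2 = 2.8333, f(x_2) = 0.859635, coefficient = 2
x_3 = 3.5000, f(x_3) = -1.227741, coefficient = 1

I ≈ (0.666667/2) × 5.574299 = 1.858100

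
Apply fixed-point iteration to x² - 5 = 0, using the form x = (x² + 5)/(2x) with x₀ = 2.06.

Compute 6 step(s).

Equation: x² - 5 = 0
Fixed-point form: x = (x² + 5)/(2x)
x₀ = 2.06

x_1 = g(2.060000) = 2.243592
x_2 = g(2.243592) = 2.236081
x_3 = g(2.236081) = 2.236068
x_4 = g(2.236068) = 2.236068
x_5 = g(2.236068) = 2.236068
x_6 = g(2.236068) = 2.236068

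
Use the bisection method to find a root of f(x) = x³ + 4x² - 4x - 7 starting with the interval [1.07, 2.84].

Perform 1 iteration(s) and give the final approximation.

f(x) = x³ + 4x² - 4x - 7
Initial interval: [1.07, 2.84]

Iteration 1:
  c_1 = (1.070000 + 2.840000)/2 = 1.955000
  f(c_1) = f(1.955000) = 7.940159
  f(a) × f(c) < 0, new interval: [1.070000, 1.955000]

After 1 iteration(s), the approximation is c_1 = 1.955000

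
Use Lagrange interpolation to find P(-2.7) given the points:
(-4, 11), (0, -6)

Lagrange interpolation formula:
P(x) = Σ yᵢ × Lᵢ(x)
where Lᵢ(x) = Π_{j≠i} (x - xⱼ)/(xᵢ - xⱼ)

L_0(-2.7) = (-2.7 - 0)/(-4 - 0) = 0.675000
L_1(-2.7) = (-2.7 - (-4))/(0 - (-4)) = 0.325000

P(-2.7) = 11×L_0(-2.7) + (-6)×L_1(-2.7)
P(-2.7) = 5.475000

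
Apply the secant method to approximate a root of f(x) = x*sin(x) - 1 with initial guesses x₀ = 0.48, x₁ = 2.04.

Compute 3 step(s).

f(x) = x*sin(x) - 1
x₀ = 0.48, x₁ = 2.04

Secant formula: x_{n+1} = x_n - f(x_n)(x_n - x_{n-1})/(f(x_n) - f(x_{n-1}))

Iteration 1:
  f(0.480000) = -0.778346
  f(2.040000) = 0.819534
  x_2 = 2.040000 - 0.819534×(2.040000 - 0.480000)/(0.819534 - (-0.778346))
       = 1.239894
Iteration 2:
  f(2.040000) = 0.819534
  f(1.239894) = 0.172629
  x_3 = 1.239894 - 0.172629×(1.239894 - 2.040000)/(0.172629 - 0.819534)
       = 1.026383
Iteration 3:
  f(1.239894) = 0.172629
  f(1.026383) = -0.122000
  x_4 = 1.026383 - (-0.122000)×(1.026383 - 1.239894)/(-0.122000 - 0.172629)
       = 1.114794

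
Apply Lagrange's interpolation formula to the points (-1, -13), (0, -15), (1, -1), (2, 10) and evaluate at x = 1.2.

Lagrange interpolation formula:
P(x) = Σ yᵢ × Lᵢ(x)
where Lᵢ(x) = Π_{j≠i} (x - xⱼ)/(xᵢ - xⱼ)

L_0(1.2) = (1.2 - 0)/(-1 - 0) × (1.2 - 1)/(-1 - 1) × (1.2 - 2)/(-1 - 2) = 0.032000
L_1(1.2) = (1.2 - (-1))/(0 - (-1)) × (1.2 - 1)/(0 - 1) × (1.2 - 2)/(0 - 2) = -0.176000
L_2(1.2) = (1.2 - (-1))/(1 - (-1)) × (1.2 - 0)/(1 - 0) × (1.2 - 2)/(1 - 2) = 1.056000
L_3(1.2) = (1.2 - (-1))/(2 - (-1)) × (1.2 - 0)/(2 - 0) × (1.2 - 1)/(2 - 1) = 0.088000

P(1.2) = (-13)×L_0(1.2) + (-15)×L_1(1.2) + (-1)×L_2(1.2) + 10×L_3(1.2)
P(1.2) = 2.048000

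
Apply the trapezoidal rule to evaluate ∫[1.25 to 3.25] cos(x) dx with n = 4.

f(x) = cos(x)
a = 1.25, b = 3.25, n = 4
h = (b - a)/n = 0.500000

Trapezoidal rule: (h/2)[f(x₀) + 2f(x₁) + 2f(x₂) + ... + f(xₙ)]

x_0 = 1.2500, f(x_0) = 0.315322, coefficient = 1
x_1 = 1.7500, f(x_1) = -0.178246, coefficient = 2
x_2 = 2.2500, f(x_2) = -0.628174, coefficient = 2
x_3 = 2.7500, f(x_3) = -0.924302, coefficient = 2
x_4 = 3.2500, f(x_4) = -0.994130, coefficient = 1

I ≈ (0.500000/2) × -4.140251 = -1.035063
Exact value: -1.057180
Error: 0.022117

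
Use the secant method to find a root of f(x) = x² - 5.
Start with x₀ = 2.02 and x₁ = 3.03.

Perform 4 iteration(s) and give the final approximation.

f(x) = x² - 5
x₀ = 2.02, x₁ = 3.03

Secant formula: x_{n+1} = x_n - f(x_n)(x_n - x_{n-1})/(f(x_n) - f(x_{n-1}))

Iteration 1:
  f(2.020000) = -0.919600
  f(3.030000) = 4.180900
  x_2 = 3.030000 - 4.180900×(3.030000 - 2.020000)/(4.180900 - (-0.919600))
       = 2.202099
Iteration 2:
  f(3.030000) = 4.180900
  f(2.202099) = -0.150760
  x_3 = 2.202099 - (-0.150760)×(2.202099 - 3.030000)/(-0.150760 - 4.180900)
       = 2.230913
Iteration 3:
  f(2.202099) = -0.150760
  f(2.230913) = -0.023025
  x_4 = 2.230913 - (-0.023025)×(2.230913 - 2.202099)/(-0.023025 - (-0.150760))
       = 2.236107
Iteration 4:
  f(2.230913) = -0.023025
  f(2.236107) = 0.000177
  x_5 = 2.236107 - 0.000177×(2.236107 - 2.230913)/(0.000177 - (-0.023025))
       = 2.236068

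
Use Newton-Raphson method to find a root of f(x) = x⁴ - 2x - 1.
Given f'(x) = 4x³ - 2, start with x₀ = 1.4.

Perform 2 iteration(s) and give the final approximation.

f(x) = x⁴ - 2x - 1
f'(x) = 4x³ - 2
x₀ = 1.4

Newton-Raphson formula: x_{n+1} = x_n - f(x_n)/f'(x_n)

Iteration 1:
  f(1.400000) = 0.041600
  f'(1.400000) = 8.976000
  x_1 = 1.400000 - 0.041600/8.976000 = 1.395365
Iteration 2:
  f(1.395365) = 0.000252
  f'(1.395365) = 8.867355
  x_2 = 1.395365 - 0.000252/8.867355 = 1.395337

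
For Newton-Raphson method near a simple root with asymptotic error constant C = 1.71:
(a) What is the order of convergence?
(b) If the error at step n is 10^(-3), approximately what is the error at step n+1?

(a) Newton-Raphson has quadratic (order 2) convergence near simple roots.
    This means |e_{n+1}| ≈ C|e_n|².

(b) With |e_n| = 10^(-3) and C = 1.71:
    |e_{n+1}| ≈ 1.71 × (10^(-3))² = 1.71 × 10^(-6)

(a) 2 (quadratic); (b) |e_{n+1}| ≈ 1.710e-06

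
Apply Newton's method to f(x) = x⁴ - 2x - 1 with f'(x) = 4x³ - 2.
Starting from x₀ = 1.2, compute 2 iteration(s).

f(x) = x⁴ - 2x - 1
f'(x) = 4x³ - 2
x₀ = 1.2

Newton-Raphson formula: x_{n+1} = x_n - f(x_n)/f'(x_n)

Iteration 1:
  f(1.200000) = -1.326400
  f'(1.200000) = 4.912000
  x_1 = 1.200000 - (-1.326400)/4.912000 = 1.470033
Iteration 2:
  f(1.470033) = 0.729838
  f'(1.470033) = 10.706937
  x_2 = 1.470033 - 0.729838/10.706937 = 1.401868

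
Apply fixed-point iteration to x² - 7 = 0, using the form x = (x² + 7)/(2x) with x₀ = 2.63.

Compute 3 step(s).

Equation: x² - 7 = 0
Fixed-point form: x = (x² + 7)/(2x)
x₀ = 2.63

x_1 = g(2.630000) = 2.645798
x_2 = g(2.645798) = 2.645751
x_3 = g(2.645751) = 2.645751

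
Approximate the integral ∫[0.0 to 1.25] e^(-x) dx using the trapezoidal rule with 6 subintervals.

f(x) = e^(-x)
a = 0.0, b = 1.25, n = 6
h = (b - a)/n = 0.208333

Trapezoidal rule: (h/2)[f(x₀) + 2f(x₁) + 2f(x₂) + ... + f(xₙ)]

x_0 = 0.0000, f(x_0) = 1.000000, coefficient = 1
x_1 = 0.2083, f(x_1) = 0.811936, coefficient = 2
x_2 = 0.4167, f(x_2) = 0.659241, coefficient = 2
x_3 = 0.6250, f(x_3) = 0.535261, coefficient = 2
x_4 = 0.8333, f(x_4) = 0.434598, coefficient = 2
x_5 = 1.0417, f(x_5) = 0.352866, coefficient = 2
x_6 = 1.2500, f(x_6) = 0.286505, coefficient = 1

I ≈ (0.208333/2) × 6.874310 = 0.716074
Exact value: 0.713495
Error: 0.002579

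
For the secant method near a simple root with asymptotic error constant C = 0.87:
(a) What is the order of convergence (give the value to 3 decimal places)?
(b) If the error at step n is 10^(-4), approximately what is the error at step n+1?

(a) Secant method has superlinear convergence with order φ = (1+√5)/2 ≈ 1.618.
    This means |e_{n+1}| ≈ C|e_n|^1.618.

(b) With |e_n| = 10^(-4) and C = 0.87:
    |e_{n+1}| ≈ 0.87 × (10^(-4))^1.618 = 0.87 × 10^(-6.47)

(a) ≈ 1.618 (golden ratio); (b) |e_{n+1}| ≈ 2.933e-07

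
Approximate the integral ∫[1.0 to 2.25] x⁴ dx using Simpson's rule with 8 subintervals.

f(x) = x⁴
a = 1.0, b = 2.25, n = 8
h = (b - a)/n = 0.156250

Simpson's rule: (h/3)[f(x₀) + 4f(x₁) + 2f(x₂) + ... + f(xₙ)]

x_0 = 1.0000, f(x_0) = 1.000000, coefficient = 1
x_1 = 1.1562, f(x_1) = 1.787339, coefficient = 4
x_2 = 1.3125, f(x_2) = 2.967545, coefficient = 2
x_3 = 1.4688, f(x_3) = 4.653626, coefficient = 4
x_4 = 1.6250, f(x_4) = 6.972900, coefficient = 2
x_5 = 1.7812, f(x_5) = 10.066987, coefficient = 4
x_6 = 1.9375, f(x_6) = 14.091812, coefficient = 2
x_7 = 2.0938, f(x_7) = 19.217607, coefficient = 4
x_8 = 2.2500, f(x_8) = 25.628906, coefficient = 1

I ≈ (0.156250/3) × 217.595657 = 11.333107
Exact value: 11.333008
Error: 0.000099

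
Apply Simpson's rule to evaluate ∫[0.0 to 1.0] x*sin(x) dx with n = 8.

f(x) = x*sin(x)
a = 0.0, b = 1.0, n = 8
h = (b - a)/n = 0.125000

Simpson's rule: (h/3)[f(x₀) + 4f(x₁) + 2f(x₂) + ... + f(xₙ)]

x_0 = 0.0000, f(x_0) = 0.000000, coefficient = 1
x_1 = 0.1250, f(x_1) = 0.015584, coefficient = 4
x_2 = 0.2500, f(x_2) = 0.061851, coefficient = 2
x_3 = 0.3750, f(x_3) = 0.137352, coefficient = 4
x_4 = 0.5000, f(x_4) = 0.239713, coefficient = 2
x_5 = 0.6250, f(x_5) = 0.365686, coefficient = 4
x_6 = 0.7500, f(x_6) = 0.511229, coefficient = 2
x_7 = 0.8750, f(x_7) = 0.671601, coefficient = 4
x_8 = 1.0000, f(x_8) = 0.841471, coefficient = 1

I ≈ (0.125000/3) × 7.227948 = 0.301165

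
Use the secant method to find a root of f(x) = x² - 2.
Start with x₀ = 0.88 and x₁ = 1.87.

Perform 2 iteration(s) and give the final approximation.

f(x) = x² - 2
x₀ = 0.88, x₁ = 1.87

Secant formula: x_{n+1} = x_n - f(x_n)(x_n - x_{n-1})/(f(x_n) - f(x_{n-1}))

Iteration 1:
  f(0.880000) = -1.225600
  f(1.870000) = 1.496900
  x_2 = 1.870000 - 1.496900×(1.870000 - 0.880000)/(1.496900 - (-1.225600))
       = 1.325673
Iteration 2:
  f(1.870000) = 1.496900
  f(1.325673) = -0.242592
  x_3 = 1.325673 - (-0.242592)×(1.325673 - 1.870000)/(-0.242592 - 1.496900)
       = 1.401585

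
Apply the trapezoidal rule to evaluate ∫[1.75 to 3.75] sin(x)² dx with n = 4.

f(x) = sin(x)²
a = 1.75, b = 3.75, n = 4
h = (b - a)/n = 0.500000

Trapezoidal rule: (h/2)[f(x₀) + 2f(x₁) + 2f(x₂) + ... + f(xₙ)]

x_0 = 1.7500, f(x_0) = 0.968228, coefficient = 1
x_1 = 2.2500, f(x_1) = 0.605398, coefficient = 2
x_2 = 2.7500, f(x_2) = 0.145665, coefficient = 2
x_3 = 3.2500, f(x_3) = 0.011706, coefficient = 2
x_4 = 3.7500, f(x_4) = 0.326682, coefficient = 1

I ≈ (0.500000/2) × 2.820449 = 0.705112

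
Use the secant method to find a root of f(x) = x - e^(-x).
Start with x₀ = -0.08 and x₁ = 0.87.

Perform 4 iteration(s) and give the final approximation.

f(x) = x - e^(-x)
x₀ = -0.08, x₁ = 0.87

Secant formula: x_{n+1} = x_n - f(x_n)(x_n - x_{n-1})/(f(x_n) - f(x_{n-1}))

Iteration 1:
  f(-0.080000) = -1.163287
  f(0.870000) = 0.451048
  x_2 = 0.870000 - 0.451048×(0.870000 - (-0.080000))/(0.451048 - (-1.163287))
       = 0.604568
Iteration 2:
  f(0.870000) = 0.451048
  f(0.604568) = 0.058258
  x_3 = 0.604568 - 0.058258×(0.604568 - 0.870000)/(0.058258 - 0.451048)
       = 0.565200
Iteration 3:
  f(0.604568) = 0.058258
  f(0.565200) = -0.003047
  x_4 = 0.565200 - (-0.003047)×(0.565200 - 0.604568)/(-0.003047 - 0.058258)
       = 0.567156
Iteration 4:
  f(0.565200) = -0.003047
  f(0.567156) = 0.000021
  x_5 = 0.567156 - 0.000021×(0.567156 - 0.565200)/(0.000021 - (-0.003047))
       = 0.567143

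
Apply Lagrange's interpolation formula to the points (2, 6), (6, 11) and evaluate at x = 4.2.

Lagrange interpolation formula:
P(x) = Σ yᵢ × Lᵢ(x)
where Lᵢ(x) = Π_{j≠i} (x - xⱼ)/(xᵢ - xⱼ)

L_0(4.2) = (4.2 - 6)/(2 - 6) = 0.450000
L_1(4.2) = (4.2 - 2)/(6 - 2) = 0.550000

P(4.2) = 6×L_0(4.2) + 11×L_1(4.2)
P(4.2) = 8.750000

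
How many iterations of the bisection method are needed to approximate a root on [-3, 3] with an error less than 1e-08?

We need (b-a)/2^n ≤ 1e-08
(3 - (-3))/2^n ≤ 1e-08
6/2^n ≤ 1e-08
2^n ≥ 600000000
n ≥ log₂(600000000) = 29.16
n ≥ 30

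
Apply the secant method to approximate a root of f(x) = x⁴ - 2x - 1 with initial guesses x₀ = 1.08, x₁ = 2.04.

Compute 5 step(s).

f(x) = x⁴ - 2x - 1
x₀ = 1.08, x₁ = 2.04

Secant formula: x_{n+1} = x_n - f(x_n)(x_n - x_{n-1})/(f(x_n) - f(x_{n-1}))

Iteration 1:
  f(1.080000) = -1.799511
  f(2.040000) = 12.238915
  x_2 = 2.040000 - 12.238915×(2.040000 - 1.080000)/(12.238915 - (-1.799511))
       = 1.203057
Iteration 2:
  f(2.040000) = 12.238915
  f(1.203057) = -1.311302
  x_3 = 1.203057 - (-1.311302)×(1.203057 - 2.040000)/(-1.311302 - 12.238915)
       = 1.284051
Iteration 3:
  f(1.203057) = -1.311302
  f(1.284051) = -0.849603
  x_4 = 1.284051 - (-0.849603)×(1.284051 - 1.203057)/(-0.849603 - (-1.311302))
       = 1.433093
Iteration 4:
  f(1.284051) = -0.849603
  f(1.433093) = 0.351728
  x_5 = 1.433093 - 0.351728×(1.433093 - 1.284051)/(0.351728 - (-0.849603))
       = 1.389456
Iteration 5:
  f(1.433093) = 0.351728
  f(1.389456) = -0.051739
  x_6 = 1.389456 - (-0.051739)×(1.389456 - 1.433093)/(-0.051739 - 0.351728)
       = 1.395052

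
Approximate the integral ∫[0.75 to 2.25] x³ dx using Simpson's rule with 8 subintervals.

f(x) = x³
a = 0.75, b = 2.25, n = 8
h = (b - a)/n = 0.187500

Simpson's rule: (h/3)[f(x₀) + 4f(x₁) + 2f(x₂) + ... + f(xₙ)]

x_0 = 0.7500, f(x_0) = 0.421875, coefficient = 1
x_1 = 0.9375, f(x_1) = 0.823975, coefficient = 4
x_2 = 1.1250, f(x_2) = 1.423828, coefficient = 2
x_3 = 1.3125, f(x_3) = 2.260986, coefficient = 4
x_4 = 1.5000, f(x_4) = 3.375000, coefficient = 2
x_5 = 1.6875, f(x_5) = 4.805420, coefficient = 4
x_6 = 1.8750, f(x_6) = 6.591797, coefficient = 2
x_7 = 2.0625, f(x_7) = 8.773682, coefficient = 4
x_8 = 2.2500, f(x_8) = 11.390625, coefficient = 1

I ≈ (0.187500/3) × 101.250000 = 6.328125
Exact value: 6.328125
Error: 0.000000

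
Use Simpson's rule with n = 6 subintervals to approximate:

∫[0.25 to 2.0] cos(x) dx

f(x) = cos(x)
a = 0.25, b = 2.0, n = 6
h = (b - a)/n = 0.291667

Simpson's rule: (h/3)[f(x₀) + 4f(x₁) + 2f(x₂) + ... + f(xₙ)]

x_0 = 0.2500, f(x_0) = 0.968912, coefficient = 1
x_1 = 0.5417, f(x_1) = 0.856851, coefficient = 4
x_2 = 0.8333, f(x_2) = 0.672412, coefficient = 2
x_3 = 1.1250, f(x_3) = 0.431177, coefficient = 4
x_4 = 1.4167, f(x_4) = 0.153520, coefficient = 2
x_5 = 1.7083, f(x_5) = -0.137104, coefficient = 4
x_6 = 2.0000, f(x_6) = -0.416147, coefficient = 1

I ≈ (0.291667/3) × 6.808324 = 0.661920
Exact value: 0.661893
Error: 0.000027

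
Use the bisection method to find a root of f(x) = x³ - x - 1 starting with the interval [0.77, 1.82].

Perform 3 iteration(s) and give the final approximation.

f(x) = x³ - x - 1
Initial interval: [0.77, 1.82]

Iteration 1:
  c_1 = (0.770000 + 1.820000)/2 = 1.295000
  f(c_1) = f(1.295000) = -0.123253
  f(a) × f(c) ≥ 0, new interval: [1.295000, 1.820000]
Iteration 2:
  c_2 = (1.295000 + 1.820000)/2 = 1.557500
  f(c_2) = f(1.557500) = 1.220693
  f(a) × f(c) < 0, new interval: [1.295000, 1.557500]
Iteration 3:
  c_3 = (1.295000 + 1.557500)/2 = 1.426250
  f(c_3) = f(1.426250) = 0.475012
  f(a) × f(c) < 0, new interval: [1.295000, 1.426250]

After 3 iteration(s), the approximation is c_3 = 1.426250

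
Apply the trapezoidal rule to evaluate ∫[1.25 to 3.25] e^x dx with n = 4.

f(x) = e^x
a = 1.25, b = 3.25, n = 4
h = (b - a)/n = 0.500000

Trapezoidal rule: (h/2)[f(x₀) + 2f(x₁) + 2f(x₂) + ... + f(xₙ)]

x_0 = 1.2500, f(x_0) = 3.490343, coefficient = 1
x_1 = 1.7500, f(x_1) = 5.754603, coefficient = 2
x_2 = 2.2500, f(x_2) = 9.487736, coefficient = 2
x_3 = 2.7500, f(x_3) = 15.642632, coefficient = 2
x_4 = 3.2500, f(x_4) = 25.790340, coefficient = 1

I ≈ (0.500000/2) × 91.050624 = 22.762656
Exact value: 22.299997
Error: 0.462659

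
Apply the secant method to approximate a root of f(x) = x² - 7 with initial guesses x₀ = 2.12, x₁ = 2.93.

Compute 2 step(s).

f(x) = x² - 7
x₀ = 2.12, x₁ = 2.93

Secant formula: x_{n+1} = x_n - f(x_n)(x_n - x_{n-1})/(f(x_n) - f(x_{n-1}))

Iteration 1:
  f(2.120000) = -2.505600
  f(2.930000) = 1.584900
  x_2 = 2.930000 - 1.584900×(2.930000 - 2.120000)/(1.584900 - (-2.505600))
       = 2.616158
Iteration 2:
  f(2.930000) = 1.584900
  f(2.616158) = -0.155715
  x_3 = 2.616158 - (-0.155715)×(2.616158 - 2.930000)/(-0.155715 - 1.584900)
       = 2.644235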